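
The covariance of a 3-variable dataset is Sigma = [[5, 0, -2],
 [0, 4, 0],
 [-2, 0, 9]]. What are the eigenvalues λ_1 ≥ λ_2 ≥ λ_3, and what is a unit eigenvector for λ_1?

Step 1 — characteristic polynomial p(λ) = det(λI - Sigma) = λ³ - tr·λ² + c_1·λ - det, where tr = trace, c_1 = sum of the principal 2×2 minors, det = det(Sigma):
  tr = 5 + 4 + 9 = 18,
  c_1 = (5·4 - (0)²) + (5·9 - (-2)²) + (4·9 - (0)²) = 20 + 41 + 36 = 97,
  det = 5·(4·9 - (0)²) - (0)·((0)·9 - (0)·(-2)) + (-2)·((0)·(0) - 4·(-2)) = 5·(36) - (0)·(0) + (-2)·(8) = 164.
  So p(λ) = λ³ - 18λ² + 97λ - 164.
Step 2 — look for an integer root (rational root theorem: any rational root is an integer divisor of 164). Testing λ = 4:
  p(4) = 64 - 288 + 388 - 164 = 0  ✓
  Dividing out (λ - 4): p(λ) = (λ - 4)(λ² - 14λ + 41).
Step 3 — remaining eigenvalues from the quadratic λ² - 14λ + 41 = 0:
  Δ = 14² - 4·41 = 196 - 164 = 32,  λ = (14 ± √32)/2 = (14 ± 5.6569)/2 ≈ 9.8284 or 4.1716.
  Sorted: λ_1 = 9.8284,  λ_2 = 4.1716,  λ_3 = 4  (check: sum = 18 = tr ✓).

Step 4 — unit eigenvector for λ_1 ≈ 9.8284: v spans the null space of (Sigma - λ_1 I), whose rows are
  r_1 = (-4.8284, 0, -2),  r_2 = (0, -5.8284, 0),  r_3 = (-2, 0, -0.8284).
  v is orthogonal to every row, so take v ∝ r_1 × r_2 = ((0)·(0) - (-2)·(-5.8284), (-2)·(0) - (-4.8284)·(0), (-4.8284)·(-5.8284) - (0)·(0)) ≈ (-11.6569, 0, 28.1421).
  Rescale (multiply by -1 so the first nonzero entry is positive): u = (11.6569, 0, -28.1421).
  ||u|| = √((11.6569)² + (0)² + (-28.1421)²) = √(927.862) ≈ 30.4608,  v_1 = u/||u|| ≈ (0.3827, 0, -0.9239) (||v_1|| = 1).

λ_1 = 9.8284,  λ_2 = 4.1716,  λ_3 = 4;  v_1 ≈ (0.3827, 0, -0.9239)


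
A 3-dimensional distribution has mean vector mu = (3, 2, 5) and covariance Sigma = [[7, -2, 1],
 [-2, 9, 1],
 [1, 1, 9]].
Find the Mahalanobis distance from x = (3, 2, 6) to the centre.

Step 1 — centre the observation: (x - mu) = (0, 0, 1).

Step 2 — invert Sigma (cofactor / det for 3×3, or solve directly):
  Sigma^{-1} = [[0.1566, 0.0372, -0.0215],
 [0.0372, 0.1213, -0.0176],
 [-0.0215, -0.0176, 0.1155]].

Step 3 — form the quadratic (x - mu)^T · Sigma^{-1} · (x - mu):
  Sigma^{-1} · (x - mu) = (-0.0215, -0.0176, 0.1155).
  (x - mu)^T · [Sigma^{-1} · (x - mu)] = (0)·(-0.0215) + (0)·(-0.0176) + (1)·(0.1155) = 0.1155.

Step 4 — take square root: d = √(0.1155) ≈ 0.3398.

d(x, mu) = √(0.1155) ≈ 0.3398


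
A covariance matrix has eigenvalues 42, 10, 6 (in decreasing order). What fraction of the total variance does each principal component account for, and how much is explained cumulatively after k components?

Step 1 — total variance = trace(Sigma) = Σ λ_i = 42 + 10 + 6 = 58.

Step 2 — fraction explained by component i = λ_i / Σ λ:
  PC1: 42/58 = 0.7241
  PC2: 10/58 = 0.1724
  PC3: 6/58 = 0.1034

Step 3 — cumulative fraction after k components = (λ_1 + ... + λ_k) / Σ λ:
  k = 1: 42/58 = 0.7241
  k = 2: (42 + 10)/58 = 52/58 = 0.8966
  k = 3: (42 + 10 + 6)/58 = 58/58 = 1

Summary (fraction, with percent):

explained: PC1 0.7241 (72.41%), PC2 0.1724 (17.24%), PC3 0.1034 (10.34%);  cumulative: 0.7241, 0.8966, 1


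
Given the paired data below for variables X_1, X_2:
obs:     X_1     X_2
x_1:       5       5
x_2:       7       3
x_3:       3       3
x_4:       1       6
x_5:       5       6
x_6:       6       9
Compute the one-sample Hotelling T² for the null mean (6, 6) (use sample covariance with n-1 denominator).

Step 1 — sample mean vector:
  mean(X_1) = (5 + 7 + 3 + 1 + 5 + 6) / 6 = 27/6 = 4.5
  mean(X_2) = (5 + 3 + 3 + 6 + 6 + 9) / 6 = 32/6 = 5.3333
  x̄ = (4.5, 5.3333),  deviation x̄ - mu_0 = (4.5, 5.3333) - (6, 6) = (-1.5, -0.6667).

Step 2 — sample covariance matrix, S[i,j] = (1/(n-1)) · Σ_k (x_{k,i} - mean_i) · (x_{k,j} - mean_j), divisor n-1 = 5:
  S[X_1,X_1] = ((0.5)·(0.5) + (2.5)·(2.5) + (-1.5)·(-1.5) + (-3.5)·(-3.5) + (0.5)·(0.5) + (1.5)·(1.5)) / 5 = 23.5/5 = 4.7
  S[X_1,X_2] = ((0.5)·(-0.3333) + (2.5)·(-2.3333) + (-1.5)·(-2.3333) + (-3.5)·(0.6667) + (0.5)·(0.6667) + (1.5)·(3.6667)) / 5 = 1/5 = 0.2
  S[X_2,X_2] = ((-0.3333)·(-0.3333) + (-2.3333)·(-2.3333) + (-2.3333)·(-2.3333) + (0.6667)·(0.6667) + (0.6667)·(0.6667) + (3.6667)·(3.6667)) / 5 = 25.3333/5 = 5.0667
  S = [[4.7, 0.2],
 [0.2, 5.0667]].

Step 3 — invert S. det(S) = 4.7·5.0667 - (0.2)² = 23.7733.
  S^{-1} = (1/det) · [[d, -b], [-b, a]] = [[0.2131, -0.0084],
 [-0.0084, 0.1977]].

Step 4 — quadratic form (x̄ - mu_0)^T · S^{-1} · (x̄ - mu_0):
  S^{-1} · (x̄ - mu_0) = (-0.3141, -0.1192),
  (x̄ - mu_0)^T · [...] = (-1.5)·(-0.3141) + (-0.6667)·(-0.1192) = 0.5506.

Step 5 — scale by n: T² = 6 · 0.5506 = 3.3034.

T² ≈ 3.3034


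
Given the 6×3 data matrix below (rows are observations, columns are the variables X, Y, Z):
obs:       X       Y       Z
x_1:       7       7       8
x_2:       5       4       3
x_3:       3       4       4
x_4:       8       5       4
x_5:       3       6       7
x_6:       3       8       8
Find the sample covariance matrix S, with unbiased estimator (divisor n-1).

Step 1 — column means:
  mean(X) = (7 + 5 + 3 + 8 + 3 + 3) / 6 = 29/6 = 4.8333
  mean(Y) = (7 + 4 + 4 + 5 + 6 + 8) / 6 = 34/6 = 5.6667
  mean(Z) = (8 + 3 + 4 + 4 + 7 + 8) / 6 = 34/6 = 5.6667

Step 2 — sample covariance S[i,j] = (1/(n-1)) · Σ_k (x_{k,i} - mean_i) · (x_{k,j} - mean_j), with n-1 = 5.
  S[X,X] = ((2.1667)·(2.1667) + (0.1667)·(0.1667) + (-1.8333)·(-1.8333) + (3.1667)·(3.1667) + (-1.8333)·(-1.8333) + (-1.8333)·(-1.8333)) / 5 = 24.8333/5 = 4.9667
  S[X,Y] = ((2.1667)·(1.3333) + (0.1667)·(-1.6667) + (-1.8333)·(-1.6667) + (3.1667)·(-0.6667) + (-1.8333)·(0.3333) + (-1.8333)·(2.3333)) / 5 = -1.3333/5 = -0.2667
  S[X,Z] = ((2.1667)·(2.3333) + (0.1667)·(-2.6667) + (-1.8333)·(-1.6667) + (3.1667)·(-1.6667) + (-1.8333)·(1.3333) + (-1.8333)·(2.3333)) / 5 = -4.3333/5 = -0.8667
  S[Y,Y] = ((1.3333)·(1.3333) + (-1.6667)·(-1.6667) + (-1.6667)·(-1.6667) + (-0.6667)·(-0.6667) + (0.3333)·(0.3333) + (2.3333)·(2.3333)) / 5 = 13.3333/5 = 2.6667
  S[Y,Z] = ((1.3333)·(2.3333) + (-1.6667)·(-2.6667) + (-1.6667)·(-1.6667) + (-0.6667)·(-1.6667) + (0.3333)·(1.3333) + (2.3333)·(2.3333)) / 5 = 17.3333/5 = 3.4667
  S[Z,Z] = ((2.3333)·(2.3333) + (-2.6667)·(-2.6667) + (-1.6667)·(-1.6667) + (-1.6667)·(-1.6667) + (1.3333)·(1.3333) + (2.3333)·(2.3333)) / 5 = 25.3333/5 = 5.0667

S is symmetric (S[j,i] = S[i,j]). Assembling:

S = [[4.9667, -0.2667, -0.8667],
 [-0.2667, 2.6667, 3.4667],
 [-0.8667, 3.4667, 5.0667]]


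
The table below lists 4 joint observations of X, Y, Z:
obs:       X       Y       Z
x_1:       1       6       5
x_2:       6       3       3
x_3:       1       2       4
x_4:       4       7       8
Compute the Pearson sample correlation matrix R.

Step 1 — column means:
  mean(X) = (1 + 6 + 1 + 4) / 4 = 12/4 = 3
  mean(Y) = (6 + 3 + 2 + 7) / 4 = 18/4 = 4.5
  mean(Z) = (5 + 3 + 4 + 8) / 4 = 20/4 = 5

Step 2 — sample variances and covariances s[i,j] = (1/(n-1)) · Σ_k (x_{k,i} - mean_i) · (x_{k,j} - mean_j), with n-1 = 3:
  s[X,X] = ((-2)·(-2) + (3)·(3) + (-2)·(-2) + (1)·(1)) / 3 = 18/3 = 6
  s[X,Y] = ((-2)·(1.5) + (3)·(-1.5) + (-2)·(-2.5) + (1)·(2.5)) / 3 = 0/3 = 0
  s[X,Z] = ((-2)·(0) + (3)·(-2) + (-2)·(-1) + (1)·(3)) / 3 = -1/3 = -0.3333
  s[Y,Y] = ((1.5)·(1.5) + (-1.5)·(-1.5) + (-2.5)·(-2.5) + (2.5)·(2.5)) / 3 = 17/3 = 5.6667
  s[Y,Z] = ((1.5)·(0) + (-1.5)·(-2) + (-2.5)·(-1) + (2.5)·(3)) / 3 = 13/3 = 4.3333
  s[Z,Z] = ((0)·(0) + (-2)·(-2) + (-1)·(-1) + (3)·(3)) / 3 = 14/3 = 4.6667
  Sample standard deviations s_i = √(s[i,i]):
  s(X) = √(6) = 2.4495
  s(Y) = √(5.6667) = 2.3805
  s(Z) = √(4.6667) = 2.1602

Step 3 — r_{ij} = s_{ij} / (s_i · s_j):
  r[X,X] = 1 (diagonal).
  r[X,Y] = 0 / (2.4495 · 2.3805) = 0 / 5.831 = 0
  r[X,Z] = -0.3333 / (2.4495 · 2.1602) = -0.3333 / 5.2915 = -0.063
  r[Y,Y] = 1 (diagonal).
  r[Y,Z] = 4.3333 / (2.3805 · 2.1602) = 4.3333 / 5.1424 = 0.8427
  r[Z,Z] = 1 (diagonal).

R is symmetric with unit diagonal. Assembling:

R = [[1, 0, -0.063],
 [0, 1, 0.8427],
 [-0.063, 0.8427, 1]]


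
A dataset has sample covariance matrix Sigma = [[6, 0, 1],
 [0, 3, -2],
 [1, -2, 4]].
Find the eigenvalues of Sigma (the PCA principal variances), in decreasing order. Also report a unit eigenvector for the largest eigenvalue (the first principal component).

Step 1 — characteristic polynomial p(λ) = det(λI - Sigma) = λ³ - tr·λ² + c_1·λ - det, where tr = trace, c_1 = sum of the principal 2×2 minors, det = det(Sigma):
  tr = 6 + 3 + 4 = 13,
  c_1 = (6·3 - (0)²) + (6·4 - (1)²) + (3·4 - (-2)²) = 18 + 23 + 8 = 49,
  det = 6·(3·4 - (-2)²) - (0)·((0)·4 - (-2)·(1)) + (1)·((0)·(-2) - 3·(1)) = 6·(8) - (0)·(2) + (1)·(-3) = 45.
  So p(λ) = λ³ - 13λ² + 49λ - 45.
Step 2 — look for an integer root (rational root theorem: any rational root is an integer divisor of 45). Testing λ = 5:
  p(5) = 125 - 325 + 245 - 45 = 0  ✓
  Dividing out (λ - 5): p(λ) = (λ - 5)(λ² - 8λ + 9).
Step 3 — remaining eigenvalues from the quadratic λ² - 8λ + 9 = 0:
  Δ = 8² - 4·9 = 64 - 36 = 28,  λ = (8 ± √28)/2 = (8 ± 5.2915)/2 ≈ 6.6458 or 1.3542.
  Sorted: λ_1 = 6.6458,  λ_2 = 5,  λ_3 = 1.3542  (check: sum = 13 = tr ✓).

Step 4 — unit eigenvector for λ_1 ≈ 6.6458: v spans the null space of (Sigma - λ_1 I), whose rows are
  r_1 = (-0.6458, 0, 1),  r_2 = (0, -3.6458, -2),  r_3 = (1, -2, -2.6458).
  v is orthogonal to every row, so take v ∝ r_1 × r_2 = ((0)·(-2) - (1)·(-3.6458), (1)·(0) - (-0.6458)·(-2), (-0.6458)·(-3.6458) - (0)·(0)) ≈ (3.6458, -1.2915, 2.3542).
  Let u = (3.6458, -1.2915, 2.3542).
  ||u|| = √((3.6458)² + (-1.2915)² + (2.3542)²) = √(20.502) ≈ 4.5279,  v_1 = u/||u|| ≈ (0.8052, -0.2852, 0.5199) (||v_1|| = 1).

λ_1 = 6.6458,  λ_2 = 5,  λ_3 = 1.3542;  v_1 ≈ (0.8052, -0.2852, 0.5199)


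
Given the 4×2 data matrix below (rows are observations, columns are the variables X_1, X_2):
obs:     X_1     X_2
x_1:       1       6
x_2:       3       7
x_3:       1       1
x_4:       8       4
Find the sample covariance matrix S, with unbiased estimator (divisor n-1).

Step 1 — column means:
  mean(X_1) = (1 + 3 + 1 + 8) / 4 = 13/4 = 3.25
  mean(X_2) = (6 + 7 + 1 + 4) / 4 = 18/4 = 4.5

Step 2 — sample covariance S[i,j] = (1/(n-1)) · Σ_k (x_{k,i} - mean_i) · (x_{k,j} - mean_j), with n-1 = 3.
  S[X_1,X_1] = ((-2.25)·(-2.25) + (-0.25)·(-0.25) + (-2.25)·(-2.25) + (4.75)·(4.75)) / 3 = 32.75/3 = 10.9167
  S[X_1,X_2] = ((-2.25)·(1.5) + (-0.25)·(2.5) + (-2.25)·(-3.5) + (4.75)·(-0.5)) / 3 = 1.5/3 = 0.5
  S[X_2,X_2] = ((1.5)·(1.5) + (2.5)·(2.5) + (-3.5)·(-3.5) + (-0.5)·(-0.5)) / 3 = 21/3 = 7

S is symmetric (S[j,i] = S[i,j]). Assembling:

S = [[10.9167, 0.5],
 [0.5, 7]]


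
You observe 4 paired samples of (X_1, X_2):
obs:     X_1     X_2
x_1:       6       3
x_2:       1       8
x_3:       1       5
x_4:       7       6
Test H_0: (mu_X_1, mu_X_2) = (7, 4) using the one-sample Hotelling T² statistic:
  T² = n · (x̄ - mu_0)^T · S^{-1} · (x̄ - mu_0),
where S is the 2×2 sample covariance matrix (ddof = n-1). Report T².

Step 1 — sample mean vector:
  mean(X_1) = (6 + 1 + 1 + 7) / 4 = 15/4 = 3.75
  mean(X_2) = (3 + 8 + 5 + 6) / 4 = 22/4 = 5.5
  x̄ = (3.75, 5.5),  deviation x̄ - mu_0 = (3.75, 5.5) - (7, 4) = (-3.25, 1.5).

Step 2 — sample covariance matrix, S[i,j] = (1/(n-1)) · Σ_k (x_{k,i} - mean_i) · (x_{k,j} - mean_j), divisor n-1 = 3:
  S[X_1,X_1] = ((2.25)·(2.25) + (-2.75)·(-2.75) + (-2.75)·(-2.75) + (3.25)·(3.25)) / 3 = 30.75/3 = 10.25
  S[X_1,X_2] = ((2.25)·(-2.5) + (-2.75)·(2.5) + (-2.75)·(-0.5) + (3.25)·(0.5)) / 3 = -9.5/3 = -3.1667
  S[X_2,X_2] = ((-2.5)·(-2.5) + (2.5)·(2.5) + (-0.5)·(-0.5) + (0.5)·(0.5)) / 3 = 13/3 = 4.3333
  S = [[10.25, -3.1667],
 [-3.1667, 4.3333]].

Step 3 — invert S. det(S) = 10.25·4.3333 - (-3.1667)² = 34.3889.
  S^{-1} = (1/det) · [[d, -b], [-b, a]] = [[0.126, 0.0921],
 [0.0921, 0.2981]].

Step 4 — quadratic form (x̄ - mu_0)^T · S^{-1} · (x̄ - mu_0):
  S^{-1} · (x̄ - mu_0) = (-0.2714, 0.1478),
  (x̄ - mu_0)^T · [...] = (-3.25)·(-0.2714) + (1.5)·(0.1478) = 1.1038.

Step 5 — scale by n: T² = 4 · 1.1038 = 4.4152.

T² ≈ 4.4152


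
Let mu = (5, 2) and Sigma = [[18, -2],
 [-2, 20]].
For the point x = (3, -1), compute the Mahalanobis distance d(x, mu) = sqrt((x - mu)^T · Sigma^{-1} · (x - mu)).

Step 1 — centre the observation: (x - mu) = (-2, -3).

Step 2 — invert Sigma. det(Sigma) = 18·20 - (-2)² = 356.
  Sigma^{-1} = (1/det) · [[d, -b], [-b, a]] = [[0.0562, 0.0056],
 [0.0056, 0.0506]].

Step 3 — form the quadratic (x - mu)^T · Sigma^{-1} · (x - mu):
  Sigma^{-1} · (x - mu) = (-0.1292, -0.1629).
  (x - mu)^T · [Sigma^{-1} · (x - mu)] = (-2)·(-0.1292) + (-3)·(-0.1629) = 0.7472.

Step 4 — take square root: d = √(0.7472) ≈ 0.8644.

d(x, mu) = √(0.7472) ≈ 0.8644


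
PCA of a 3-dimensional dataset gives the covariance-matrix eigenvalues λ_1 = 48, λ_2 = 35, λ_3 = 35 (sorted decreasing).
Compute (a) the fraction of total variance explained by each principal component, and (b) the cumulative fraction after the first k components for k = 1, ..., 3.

Step 1 — total variance = trace(Sigma) = Σ λ_i = 48 + 35 + 35 = 118.

Step 2 — fraction explained by component i = λ_i / Σ λ:
  PC1: 48/118 = 0.4068
  PC2: 35/118 = 0.2966
  PC3: 35/118 = 0.2966

Step 3 — cumulative fraction after k components = (λ_1 + ... + λ_k) / Σ λ:
  k = 1: 48/118 = 0.4068
  k = 2: (48 + 35)/118 = 83/118 = 0.7034
  k = 3: (48 + 35 + 35)/118 = 118/118 = 1

Summary (fraction, with percent):

explained: PC1 0.4068 (40.68%), PC2 0.2966 (29.66%), PC3 0.2966 (29.66%);  cumulative: 0.4068, 0.7034, 1


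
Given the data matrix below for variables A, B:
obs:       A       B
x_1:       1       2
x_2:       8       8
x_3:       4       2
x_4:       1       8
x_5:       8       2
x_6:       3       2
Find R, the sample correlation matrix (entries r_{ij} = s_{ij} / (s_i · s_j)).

Step 1 — column means:
  mean(A) = (1 + 8 + 4 + 1 + 8 + 3) / 6 = 25/6 = 4.1667
  mean(B) = (2 + 8 + 2 + 8 + 2 + 2) / 6 = 24/6 = 4

Step 2 — sample variances and covariances s[i,j] = (1/(n-1)) · Σ_k (x_{k,i} - mean_i) · (x_{k,j} - mean_j), with n-1 = 5:
  s[A,A] = ((-3.1667)·(-3.1667) + (3.8333)·(3.8333) + (-0.1667)·(-0.1667) + (-3.1667)·(-3.1667) + (3.8333)·(3.8333) + (-1.1667)·(-1.1667)) / 5 = 50.8333/5 = 10.1667
  s[A,B] = ((-3.1667)·(-2) + (3.8333)·(4) + (-0.1667)·(-2) + (-3.1667)·(4) + (3.8333)·(-2) + (-1.1667)·(-2)) / 5 = 4/5 = 0.8
  s[B,B] = ((-2)·(-2) + (4)·(4) + (-2)·(-2) + (4)·(4) + (-2)·(-2) + (-2)·(-2)) / 5 = 48/5 = 9.6
  Sample standard deviations s_i = √(s[i,i]):
  s(A) = √(10.1667) = 3.1885
  s(B) = √(9.6) = 3.0984

Step 3 — r_{ij} = s_{ij} / (s_i · s_j):
  r[A,A] = 1 (diagonal).
  r[A,B] = 0.8 / (3.1885 · 3.0984) = 0.8 / 9.8793 = 0.081
  r[B,B] = 1 (diagonal).

R is symmetric with unit diagonal. Assembling:

R = [[1, 0.081],
 [0.081, 1]]


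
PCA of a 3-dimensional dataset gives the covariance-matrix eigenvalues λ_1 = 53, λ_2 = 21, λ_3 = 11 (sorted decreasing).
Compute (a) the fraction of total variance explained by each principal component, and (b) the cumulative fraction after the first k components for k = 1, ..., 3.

Step 1 — total variance = trace(Sigma) = Σ λ_i = 53 + 21 + 11 = 85.

Step 2 — fraction explained by component i = λ_i / Σ λ:
  PC1: 53/85 = 0.6235
  PC2: 21/85 = 0.2471
  PC3: 11/85 = 0.1294

Step 3 — cumulative fraction after k components = (λ_1 + ... + λ_k) / Σ λ:
  k = 1: 53/85 = 0.6235
  k = 2: (53 + 21)/85 = 74/85 = 0.8706
  k = 3: (53 + 21 + 11)/85 = 85/85 = 1

Summary (fraction, with percent):

explained: PC1 0.6235 (62.35%), PC2 0.2471 (24.71%), PC3 0.1294 (12.94%);  cumulative: 0.6235, 0.8706, 1


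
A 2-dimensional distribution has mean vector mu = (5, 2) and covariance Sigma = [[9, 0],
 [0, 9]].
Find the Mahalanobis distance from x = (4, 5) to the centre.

Step 1 — centre the observation: (x - mu) = (-1, 3).

Step 2 — invert Sigma. det(Sigma) = 9·9 - (0)² = 81.
  Sigma^{-1} = (1/det) · [[d, -b], [-b, a]] = [[0.1111, 0],
 [0, 0.1111]].

Step 3 — form the quadratic (x - mu)^T · Sigma^{-1} · (x - mu):
  Sigma^{-1} · (x - mu) = (-0.1111, 0.3333).
  (x - mu)^T · [Sigma^{-1} · (x - mu)] = (-1)·(-0.1111) + (3)·(0.3333) = 1.1111.

Step 4 — take square root: d = √(1.1111) ≈ 1.0541.

d(x, mu) = √(1.1111) ≈ 1.0541


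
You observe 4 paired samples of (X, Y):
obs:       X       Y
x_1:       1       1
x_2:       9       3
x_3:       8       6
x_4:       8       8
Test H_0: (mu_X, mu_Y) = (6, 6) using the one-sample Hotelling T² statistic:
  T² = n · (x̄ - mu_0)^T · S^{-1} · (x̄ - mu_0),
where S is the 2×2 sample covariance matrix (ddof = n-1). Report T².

Step 1 — sample mean vector:
  mean(X) = (1 + 9 + 8 + 8) / 4 = 26/4 = 6.5
  mean(Y) = (1 + 3 + 6 + 8) / 4 = 18/4 = 4.5
  x̄ = (6.5, 4.5),  deviation x̄ - mu_0 = (6.5, 4.5) - (6, 6) = (0.5, -1.5).

Step 2 — sample covariance matrix, S[i,j] = (1/(n-1)) · Σ_k (x_{k,i} - mean_i) · (x_{k,j} - mean_j), divisor n-1 = 3:
  S[X,X] = ((-5.5)·(-5.5) + (2.5)·(2.5) + (1.5)·(1.5) + (1.5)·(1.5)) / 3 = 41/3 = 13.6667
  S[X,Y] = ((-5.5)·(-3.5) + (2.5)·(-1.5) + (1.5)·(1.5) + (1.5)·(3.5)) / 3 = 23/3 = 7.6667
  S[Y,Y] = ((-3.5)·(-3.5) + (-1.5)·(-1.5) + (1.5)·(1.5) + (3.5)·(3.5)) / 3 = 29/3 = 9.6667
  S = [[13.6667, 7.6667],
 [7.6667, 9.6667]].

Step 3 — invert S. det(S) = 13.6667·9.6667 - (7.6667)² = 73.3333.
  S^{-1} = (1/det) · [[d, -b], [-b, a]] = [[0.1318, -0.1045],
 [-0.1045, 0.1864]].

Step 4 — quadratic form (x̄ - mu_0)^T · S^{-1} · (x̄ - mu_0):
  S^{-1} · (x̄ - mu_0) = (0.2227, -0.3318),
  (x̄ - mu_0)^T · [...] = (0.5)·(0.2227) + (-1.5)·(-0.3318) = 0.6091.

Step 5 — scale by n: T² = 4 · 0.6091 = 2.4364.

T² ≈ 2.4364


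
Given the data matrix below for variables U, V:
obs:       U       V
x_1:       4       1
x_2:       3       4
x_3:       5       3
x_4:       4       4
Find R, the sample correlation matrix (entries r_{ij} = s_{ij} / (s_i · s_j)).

Step 1 — column means:
  mean(U) = (4 + 3 + 5 + 4) / 4 = 16/4 = 4
  mean(V) = (1 + 4 + 3 + 4) / 4 = 12/4 = 3

Step 2 — sample variances and covariances s[i,j] = (1/(n-1)) · Σ_k (x_{k,i} - mean_i) · (x_{k,j} - mean_j), with n-1 = 3:
  s[U,U] = ((0)·(0) + (-1)·(-1) + (1)·(1) + (0)·(0)) / 3 = 2/3 = 0.6667
  s[U,V] = ((0)·(-2) + (-1)·(1) + (1)·(0) + (0)·(1)) / 3 = -1/3 = -0.3333
  s[V,V] = ((-2)·(-2) + (1)·(1) + (0)·(0) + (1)·(1)) / 3 = 6/3 = 2
  Sample standard deviations s_i = √(s[i,i]):
  s(U) = √(0.6667) = 0.8165
  s(V) = √(2) = 1.4142

Step 3 — r_{ij} = s_{ij} / (s_i · s_j):
  r[U,U] = 1 (diagonal).
  r[U,V] = -0.3333 / (0.8165 · 1.4142) = -0.3333 / 1.1547 = -0.2887
  r[V,V] = 1 (diagonal).

R is symmetric with unit diagonal. Assembling:

R = [[1, -0.2887],
 [-0.2887, 1]]


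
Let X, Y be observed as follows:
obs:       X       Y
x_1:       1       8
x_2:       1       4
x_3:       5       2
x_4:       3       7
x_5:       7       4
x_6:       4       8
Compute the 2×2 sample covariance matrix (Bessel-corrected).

Step 1 — column means:
  mean(X) = (1 + 1 + 5 + 3 + 7 + 4) / 6 = 21/6 = 3.5
  mean(Y) = (8 + 4 + 2 + 7 + 4 + 8) / 6 = 33/6 = 5.5

Step 2 — sample covariance S[i,j] = (1/(n-1)) · Σ_k (x_{k,i} - mean_i) · (x_{k,j} - mean_j), with n-1 = 5.
  S[X,X] = ((-2.5)·(-2.5) + (-2.5)·(-2.5) + (1.5)·(1.5) + (-0.5)·(-0.5) + (3.5)·(3.5) + (0.5)·(0.5)) / 5 = 27.5/5 = 5.5
  S[X,Y] = ((-2.5)·(2.5) + (-2.5)·(-1.5) + (1.5)·(-3.5) + (-0.5)·(1.5) + (3.5)·(-1.5) + (0.5)·(2.5)) / 5 = -12.5/5 = -2.5
  S[Y,Y] = ((2.5)·(2.5) + (-1.5)·(-1.5) + (-3.5)·(-3.5) + (1.5)·(1.5) + (-1.5)·(-1.5) + (2.5)·(2.5)) / 5 = 31.5/5 = 6.3

S is symmetric (S[j,i] = S[i,j]). Assembling:

S = [[5.5, -2.5],
 [-2.5, 6.3]]


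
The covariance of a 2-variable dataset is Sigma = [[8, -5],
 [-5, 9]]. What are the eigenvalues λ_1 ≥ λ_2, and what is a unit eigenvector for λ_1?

Step 1 — characteristic polynomial of 2×2 Sigma:
  det(Sigma - λI) = λ² - trace · λ + det = 0.
  trace = 8 + 9 = 17, det = 8·9 - (-5)² = 47.
Step 2 — discriminant:
  Δ = trace² - 4·det = 289 - 188 = 101.
Step 3 — eigenvalues:
  λ = (trace ± √Δ)/2 = (17 ± 10.0499)/2,
  λ_1 = 13.5249,  λ_2 = 3.4751.

Step 4 — unit eigenvector for λ_1: solve (Sigma - λ_1 I)v = 0. First row:
  (8 - 13.5249)·v_x + (-5)·v_y = 0, i.e. (-5.5249)·v_x + (-5)·v_y = 0,
  so v ∝ (b, λ_1 - a) = (-5, 5.5249); multiply by -1 so the first entry is positive: u = (5, -5.5249).
  ||u|| = √((5)² + (-5.5249)²) = √(55.5249) ≈ 7.4515,
  v_1 = u/||u|| ≈ (0.671, -0.7415) (||v_1|| = 1).

λ_1 = 13.5249,  λ_2 = 3.4751;  v_1 ≈ (0.671, -0.7415)


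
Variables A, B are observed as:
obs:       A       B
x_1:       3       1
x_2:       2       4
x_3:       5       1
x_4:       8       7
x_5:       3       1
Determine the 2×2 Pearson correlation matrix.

Step 1 — column means:
  mean(A) = (3 + 2 + 5 + 8 + 3) / 5 = 21/5 = 4.2
  mean(B) = (1 + 4 + 1 + 7 + 1) / 5 = 14/5 = 2.8

Step 2 — sample variances and covariances s[i,j] = (1/(n-1)) · Σ_k (x_{k,i} - mean_i) · (x_{k,j} - mean_j), with n-1 = 4:
  s[A,A] = ((-1.2)·(-1.2) + (-2.2)·(-2.2) + (0.8)·(0.8) + (3.8)·(3.8) + (-1.2)·(-1.2)) / 4 = 22.8/4 = 5.7
  s[A,B] = ((-1.2)·(-1.8) + (-2.2)·(1.2) + (0.8)·(-1.8) + (3.8)·(4.2) + (-1.2)·(-1.8)) / 4 = 16.2/4 = 4.05
  s[B,B] = ((-1.8)·(-1.8) + (1.2)·(1.2) + (-1.8)·(-1.8) + (4.2)·(4.2) + (-1.8)·(-1.8)) / 4 = 28.8/4 = 7.2
  Sample standard deviations s_i = √(s[i,i]):
  s(A) = √(5.7) = 2.3875
  s(B) = √(7.2) = 2.6833

Step 3 — r_{ij} = s_{ij} / (s_i · s_j):
  r[A,A] = 1 (diagonal).
  r[A,B] = 4.05 / (2.3875 · 2.6833) = 4.05 / 6.4062 = 0.6322
  r[B,B] = 1 (diagonal).

R is symmetric with unit diagonal. Assembling:

R = [[1, 0.6322],
 [0.6322, 1]]


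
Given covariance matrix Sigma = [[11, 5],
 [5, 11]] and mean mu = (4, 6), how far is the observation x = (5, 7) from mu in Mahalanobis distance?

Step 1 — centre the observation: (x - mu) = (1, 1).

Step 2 — invert Sigma. det(Sigma) = 11·11 - (5)² = 96.
  Sigma^{-1} = (1/det) · [[d, -b], [-b, a]] = [[0.1146, -0.0521],
 [-0.0521, 0.1146]].

Step 3 — form the quadratic (x - mu)^T · Sigma^{-1} · (x - mu):
  Sigma^{-1} · (x - mu) = (0.0625, 0.0625).
  (x - mu)^T · [Sigma^{-1} · (x - mu)] = (1)·(0.0625) + (1)·(0.0625) = 0.125.

Step 4 — take square root: d = √(0.125) ≈ 0.3536.

d(x, mu) = √(0.125) ≈ 0.3536


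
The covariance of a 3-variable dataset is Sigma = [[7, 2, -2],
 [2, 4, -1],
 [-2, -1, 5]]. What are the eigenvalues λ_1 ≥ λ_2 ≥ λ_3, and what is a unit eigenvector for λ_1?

Step 1 — characteristic polynomial p(λ) = det(λI - Sigma) = λ³ - tr·λ² + c_1·λ - det, where tr = trace, c_1 = sum of the principal 2×2 minors, det = det(Sigma):
  tr = 7 + 4 + 5 = 16,
  c_1 = (7·4 - (2)²) + (7·5 - (-2)²) + (4·5 - (-1)²) = 24 + 31 + 19 = 74,
  det = 7·(4·5 - (-1)²) - (2)·((2)·5 - (-1)·(-2)) + (-2)·((2)·(-1) - 4·(-2)) = 7·(19) - (2)·(8) + (-2)·(6) = 105.
  So p(λ) = λ³ - 16λ² + 74λ - 105.
Step 2 — look for an integer root (rational root theorem: any rational root is an integer divisor of 105). Testing λ = 3:
  p(3) = 27 - 144 + 222 - 105 = 0  ✓
  Dividing out (λ - 3): p(λ) = (λ - 3)(λ² - 13λ + 35).
Step 3 — remaining eigenvalues from the quadratic λ² - 13λ + 35 = 0:
  Δ = 13² - 4·35 = 169 - 140 = 29,  λ = (13 ± √29)/2 = (13 ± 5.3852)/2 ≈ 9.1926 or 3.8074.
  Sorted: λ_1 = 9.1926,  λ_2 = 3.8074,  λ_3 = 3  (check: sum = 16 = tr ✓).

Step 4 — unit eigenvector for λ_1 ≈ 9.1926: v spans the null space of (Sigma - λ_1 I), whose rows are
  r_1 = (-2.1926, 2, -2),  r_2 = (2, -5.1926, -1),  r_3 = (-2, -1, -4.1926).
  v is orthogonal to every row, so take v ∝ r_1 × r_2 = ((2)·(-1) - (-2)·(-5.1926), (-2)·(2) - (-2.1926)·(-1), (-2.1926)·(-5.1926) - (2)·(2)) ≈ (-12.3852, -6.1926, 7.3852).
  Rescale (multiply by -1 so the first nonzero entry is positive): u = (12.3852, 6.1926, -7.3852).
  ||u|| = √((12.3852)² + (6.1926)² + (-7.3852)²) = √(246.281) ≈ 15.6933,  v_1 = u/||u|| ≈ (0.7892, 0.3946, -0.4706) (||v_1|| = 1).

λ_1 = 9.1926,  λ_2 = 3.8074,  λ_3 = 3;  v_1 ≈ (0.7892, 0.3946, -0.4706)


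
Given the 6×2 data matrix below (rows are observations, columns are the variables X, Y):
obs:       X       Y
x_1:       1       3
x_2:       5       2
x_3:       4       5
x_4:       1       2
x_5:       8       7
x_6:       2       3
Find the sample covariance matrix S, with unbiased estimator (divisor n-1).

Step 1 — column means:
  mean(X) = (1 + 5 + 4 + 1 + 8 + 2) / 6 = 21/6 = 3.5
  mean(Y) = (3 + 2 + 5 + 2 + 7 + 3) / 6 = 22/6 = 3.6667

Step 2 — sample covariance S[i,j] = (1/(n-1)) · Σ_k (x_{k,i} - mean_i) · (x_{k,j} - mean_j), with n-1 = 5.
  S[X,X] = ((-2.5)·(-2.5) + (1.5)·(1.5) + (0.5)·(0.5) + (-2.5)·(-2.5) + (4.5)·(4.5) + (-1.5)·(-1.5)) / 5 = 37.5/5 = 7.5
  S[X,Y] = ((-2.5)·(-0.6667) + (1.5)·(-1.6667) + (0.5)·(1.3333) + (-2.5)·(-1.6667) + (4.5)·(3.3333) + (-1.5)·(-0.6667)) / 5 = 20/5 = 4
  S[Y,Y] = ((-0.6667)·(-0.6667) + (-1.6667)·(-1.6667) + (1.3333)·(1.3333) + (-1.6667)·(-1.6667) + (3.3333)·(3.3333) + (-0.6667)·(-0.6667)) / 5 = 19.3333/5 = 3.8667

S is symmetric (S[j,i] = S[i,j]). Assembling:

S = [[7.5, 4],
 [4, 3.8667]]


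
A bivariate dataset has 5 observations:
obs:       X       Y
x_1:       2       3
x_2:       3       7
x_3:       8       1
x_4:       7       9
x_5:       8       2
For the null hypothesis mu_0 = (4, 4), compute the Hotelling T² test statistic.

Step 1 — sample mean vector:
  mean(X) = (2 + 3 + 8 + 7 + 8) / 5 = 28/5 = 5.6
  mean(Y) = (3 + 7 + 1 + 9 + 2) / 5 = 22/5 = 4.4
  x̄ = (5.6, 4.4),  deviation x̄ - mu_0 = (5.6, 4.4) - (4, 4) = (1.6, 0.4).

Step 2 — sample covariance matrix, S[i,j] = (1/(n-1)) · Σ_k (x_{k,i} - mean_i) · (x_{k,j} - mean_j), divisor n-1 = 4:
  S[X,X] = ((-3.6)·(-3.6) + (-2.6)·(-2.6) + (2.4)·(2.4) + (1.4)·(1.4) + (2.4)·(2.4)) / 4 = 33.2/4 = 8.3
  S[X,Y] = ((-3.6)·(-1.4) + (-2.6)·(2.6) + (2.4)·(-3.4) + (1.4)·(4.6) + (2.4)·(-2.4)) / 4 = -9.2/4 = -2.3
  S[Y,Y] = ((-1.4)·(-1.4) + (2.6)·(2.6) + (-3.4)·(-3.4) + (4.6)·(4.6) + (-2.4)·(-2.4)) / 4 = 47.2/4 = 11.8
  S = [[8.3, -2.3],
 [-2.3, 11.8]].

Step 3 — invert S. det(S) = 8.3·11.8 - (-2.3)² = 92.65.
  S^{-1} = (1/det) · [[d, -b], [-b, a]] = [[0.1274, 0.0248],
 [0.0248, 0.0896]].

Step 4 — quadratic form (x̄ - mu_0)^T · S^{-1} · (x̄ - mu_0):
  S^{-1} · (x̄ - mu_0) = (0.2137, 0.0756),
  (x̄ - mu_0)^T · [...] = (1.6)·(0.2137) + (0.4)·(0.0756) = 0.3722.

Step 5 — scale by n: T² = 5 · 0.3722 = 1.8608.

T² ≈ 1.8608


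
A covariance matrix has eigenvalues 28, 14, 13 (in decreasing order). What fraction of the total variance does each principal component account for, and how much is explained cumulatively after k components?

Step 1 — total variance = trace(Sigma) = Σ λ_i = 28 + 14 + 13 = 55.

Step 2 — fraction explained by component i = λ_i / Σ λ:
  PC1: 28/55 = 0.5091
  PC2: 14/55 = 0.2545
  PC3: 13/55 = 0.2364

Step 3 — cumulative fraction after k components = (λ_1 + ... + λ_k) / Σ λ:
  k = 1: 28/55 = 0.5091
  k = 2: (28 + 14)/55 = 42/55 = 0.7636
  k = 3: (28 + 14 + 13)/55 = 55/55 = 1

Summary (fraction, with percent):

explained: PC1 0.5091 (50.91%), PC2 0.2545 (25.45%), PC3 0.2364 (23.64%);  cumulative: 0.5091, 0.7636, 1


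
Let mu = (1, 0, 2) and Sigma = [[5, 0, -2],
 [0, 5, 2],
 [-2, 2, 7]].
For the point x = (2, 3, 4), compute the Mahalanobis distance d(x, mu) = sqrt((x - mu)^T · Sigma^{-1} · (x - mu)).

Step 1 — centre the observation: (x - mu) = (1, 3, 2).

Step 2 — invert Sigma (cofactor / det for 3×3, or solve directly):
  Sigma^{-1} = [[0.2296, -0.0296, 0.0741],
 [-0.0296, 0.2296, -0.0741],
 [0.0741, -0.0741, 0.1852]].

Step 3 — form the quadratic (x - mu)^T · Sigma^{-1} · (x - mu):
  Sigma^{-1} · (x - mu) = (0.2889, 0.5111, 0.2222).
  (x - mu)^T · [Sigma^{-1} · (x - mu)] = (1)·(0.2889) + (3)·(0.5111) + (2)·(0.2222) = 2.2667.

Step 4 — take square root: d = √(2.2667) ≈ 1.5055.

d(x, mu) = √(2.2667) ≈ 1.5055


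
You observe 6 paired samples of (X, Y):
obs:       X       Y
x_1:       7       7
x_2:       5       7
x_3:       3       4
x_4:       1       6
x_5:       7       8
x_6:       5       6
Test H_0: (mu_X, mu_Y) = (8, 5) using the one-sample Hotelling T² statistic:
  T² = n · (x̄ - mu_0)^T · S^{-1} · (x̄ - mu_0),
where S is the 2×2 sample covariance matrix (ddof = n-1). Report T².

Step 1 — sample mean vector:
  mean(X) = (7 + 5 + 3 + 1 + 7 + 5) / 6 = 28/6 = 4.6667
  mean(Y) = (7 + 7 + 4 + 6 + 8 + 6) / 6 = 38/6 = 6.3333
  x̄ = (4.6667, 6.3333),  deviation x̄ - mu_0 = (4.6667, 6.3333) - (8, 5) = (-3.3333, 1.3333).

Step 2 — sample covariance matrix, S[i,j] = (1/(n-1)) · Σ_k (x_{k,i} - mean_i) · (x_{k,j} - mean_j), divisor n-1 = 5:
  S[X,X] = ((2.3333)·(2.3333) + (0.3333)·(0.3333) + (-1.6667)·(-1.6667) + (-3.6667)·(-3.6667) + (2.3333)·(2.3333) + (0.3333)·(0.3333)) / 5 = 27.3333/5 = 5.4667
  S[X,Y] = ((2.3333)·(0.6667) + (0.3333)·(0.6667) + (-1.6667)·(-2.3333) + (-3.6667)·(-0.3333) + (2.3333)·(1.6667) + (0.3333)·(-0.3333)) / 5 = 10.6667/5 = 2.1333
  S[Y,Y] = ((0.6667)·(0.6667) + (0.6667)·(0.6667) + (-2.3333)·(-2.3333) + (-0.3333)·(-0.3333) + (1.6667)·(1.6667) + (-0.3333)·(-0.3333)) / 5 = 9.3333/5 = 1.8667
  S = [[5.4667, 2.1333],
 [2.1333, 1.8667]].

Step 3 — invert S. det(S) = 5.4667·1.8667 - (2.1333)² = 5.6533.
  S^{-1} = (1/det) · [[d, -b], [-b, a]] = [[0.3302, -0.3774],
 [-0.3774, 0.967]].

Step 4 — quadratic form (x̄ - mu_0)^T · S^{-1} · (x̄ - mu_0):
  S^{-1} · (x̄ - mu_0) = (-1.6038, 2.5472),
  (x̄ - mu_0)^T · [...] = (-3.3333)·(-1.6038) + (1.3333)·(2.5472) = 8.7421.

Step 5 — scale by n: T² = 6 · 8.7421 = 52.4528.

T² ≈ 52.4528


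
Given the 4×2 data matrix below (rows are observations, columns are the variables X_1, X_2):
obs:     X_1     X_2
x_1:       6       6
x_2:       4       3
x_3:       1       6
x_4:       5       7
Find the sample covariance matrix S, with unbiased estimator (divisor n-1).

Step 1 — column means:
  mean(X_1) = (6 + 4 + 1 + 5) / 4 = 16/4 = 4
  mean(X_2) = (6 + 3 + 6 + 7) / 4 = 22/4 = 5.5

Step 2 — sample covariance S[i,j] = (1/(n-1)) · Σ_k (x_{k,i} - mean_i) · (x_{k,j} - mean_j), with n-1 = 3.
  S[X_1,X_1] = ((2)·(2) + (0)·(0) + (-3)·(-3) + (1)·(1)) / 3 = 14/3 = 4.6667
  S[X_1,X_2] = ((2)·(0.5) + (0)·(-2.5) + (-3)·(0.5) + (1)·(1.5)) / 3 = 1/3 = 0.3333
  S[X_2,X_2] = ((0.5)·(0.5) + (-2.5)·(-2.5) + (0.5)·(0.5) + (1.5)·(1.5)) / 3 = 9/3 = 3

S is symmetric (S[j,i] = S[i,j]). Assembling:

S = [[4.6667, 0.3333],
 [0.3333, 3]]


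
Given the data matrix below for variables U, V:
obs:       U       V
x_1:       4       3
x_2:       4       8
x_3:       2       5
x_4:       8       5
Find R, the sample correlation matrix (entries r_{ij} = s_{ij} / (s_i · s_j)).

Step 1 — column means:
  mean(U) = (4 + 4 + 2 + 8) / 4 = 18/4 = 4.5
  mean(V) = (3 + 8 + 5 + 5) / 4 = 21/4 = 5.25

Step 2 — sample variances and covariances s[i,j] = (1/(n-1)) · Σ_k (x_{k,i} - mean_i) · (x_{k,j} - mean_j), with n-1 = 3:
  s[U,U] = ((-0.5)·(-0.5) + (-0.5)·(-0.5) + (-2.5)·(-2.5) + (3.5)·(3.5)) / 3 = 19/3 = 6.3333
  s[U,V] = ((-0.5)·(-2.25) + (-0.5)·(2.75) + (-2.5)·(-0.25) + (3.5)·(-0.25)) / 3 = -0.5/3 = -0.1667
  s[V,V] = ((-2.25)·(-2.25) + (2.75)·(2.75) + (-0.25)·(-0.25) + (-0.25)·(-0.25)) / 3 = 12.75/3 = 4.25
  Sample standard deviations s_i = √(s[i,i]):
  s(U) = √(6.3333) = 2.5166
  s(V) = √(4.25) = 2.0616

Step 3 — r_{ij} = s_{ij} / (s_i · s_j):
  r[U,U] = 1 (diagonal).
  r[U,V] = -0.1667 / (2.5166 · 2.0616) = -0.1667 / 5.1881 = -0.0321
  r[V,V] = 1 (diagonal).

R is symmetric with unit diagonal. Assembling:

R = [[1, -0.0321],
 [-0.0321, 1]]


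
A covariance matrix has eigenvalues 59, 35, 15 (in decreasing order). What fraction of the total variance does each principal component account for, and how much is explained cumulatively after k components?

Step 1 — total variance = trace(Sigma) = Σ λ_i = 59 + 35 + 15 = 109.

Step 2 — fraction explained by component i = λ_i / Σ λ:
  PC1: 59/109 = 0.5413
  PC2: 35/109 = 0.3211
  PC3: 15/109 = 0.1376

Step 3 — cumulative fraction after k components = (λ_1 + ... + λ_k) / Σ λ:
  k = 1: 59/109 = 0.5413
  k = 2: (59 + 35)/109 = 94/109 = 0.8624
  k = 3: (59 + 35 + 15)/109 = 109/109 = 1

Summary (fraction, with percent):

explained: PC1 0.5413 (54.13%), PC2 0.3211 (32.11%), PC3 0.1376 (13.76%);  cumulative: 0.5413, 0.8624, 1


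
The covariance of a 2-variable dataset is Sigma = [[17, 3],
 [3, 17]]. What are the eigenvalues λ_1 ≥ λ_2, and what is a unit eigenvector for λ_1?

Step 1 — characteristic polynomial of 2×2 Sigma:
  det(Sigma - λI) = λ² - trace · λ + det = 0.
  trace = 17 + 17 = 34, det = 17·17 - (3)² = 280.
Step 2 — discriminant:
  Δ = trace² - 4·det = 1156 - 1120 = 36.
Step 3 — eigenvalues:
  λ = (trace ± √Δ)/2 = (34 ± 6)/2,
  λ_1 = 20,  λ_2 = 14.

Step 4 — unit eigenvector for λ_1: solve (Sigma - λ_1 I)v = 0. First row:
  (17 - 20)·v_x + (3)·v_y = 0, i.e. (-3)·v_x + (3)·v_y = 0,
  so v ∝ (b, λ_1 - a) = (3, 3) = u.
  ||u|| = √((3)² + (3)²) = √(18) ≈ 4.2426,
  v_1 = u/||u|| ≈ (0.7071, 0.7071) (||v_1|| = 1).

λ_1 = 20,  λ_2 = 14;  v_1 ≈ (0.7071, 0.7071)


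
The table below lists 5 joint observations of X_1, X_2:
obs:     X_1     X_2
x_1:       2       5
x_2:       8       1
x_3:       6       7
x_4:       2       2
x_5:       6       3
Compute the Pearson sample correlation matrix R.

Step 1 — column means:
  mean(X_1) = (2 + 8 + 6 + 2 + 6) / 5 = 24/5 = 4.8
  mean(X_2) = (5 + 1 + 7 + 2 + 3) / 5 = 18/5 = 3.6

Step 2 — sample variances and covariances s[i,j] = (1/(n-1)) · Σ_k (x_{k,i} - mean_i) · (x_{k,j} - mean_j), with n-1 = 4:
  s[X_1,X_1] = ((-2.8)·(-2.8) + (3.2)·(3.2) + (1.2)·(1.2) + (-2.8)·(-2.8) + (1.2)·(1.2)) / 4 = 28.8/4 = 7.2
  s[X_1,X_2] = ((-2.8)·(1.4) + (3.2)·(-2.6) + (1.2)·(3.4) + (-2.8)·(-1.6) + (1.2)·(-0.6)) / 4 = -4.4/4 = -1.1
  s[X_2,X_2] = ((1.4)·(1.4) + (-2.6)·(-2.6) + (3.4)·(3.4) + (-1.6)·(-1.6) + (-0.6)·(-0.6)) / 4 = 23.2/4 = 5.8
  Sample standard deviations s_i = √(s[i,i]):
  s(X_1) = √(7.2) = 2.6833
  s(X_2) = √(5.8) = 2.4083

Step 3 — r_{ij} = s_{ij} / (s_i · s_j):
  r[X_1,X_1] = 1 (diagonal).
  r[X_1,X_2] = -1.1 / (2.6833 · 2.4083) = -1.1 / 6.4622 = -0.1702
  r[X_2,X_2] = 1 (diagonal).

R is symmetric with unit diagonal. Assembling:

R = [[1, -0.1702],
 [-0.1702, 1]]


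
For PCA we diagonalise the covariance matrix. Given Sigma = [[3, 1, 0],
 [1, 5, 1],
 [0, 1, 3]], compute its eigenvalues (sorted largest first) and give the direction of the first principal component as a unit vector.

Step 1 — characteristic polynomial p(λ) = det(λI - Sigma) = λ³ - tr·λ² + c_1·λ - det, where tr = trace, c_1 = sum of the principal 2×2 minors, det = det(Sigma):
  tr = 3 + 5 + 3 = 11,
  c_1 = (3·5 - (1)²) + (3·3 - (0)²) + (5·3 - (1)²) = 14 + 9 + 14 = 37,
  det = 3·(5·3 - (1)²) - (1)·((1)·3 - (1)·(0)) + (0)·((1)·(1) - 5·(0)) = 3·(14) - (1)·(3) + (0)·(1) = 39.
  So p(λ) = λ³ - 11λ² + 37λ - 39.
Step 2 — look for an integer root (rational root theorem: any rational root is an integer divisor of 39). Testing λ = 3:
  p(3) = 27 - 99 + 111 - 39 = 0  ✓
  Dividing out (λ - 3): p(λ) = (λ - 3)(λ² - 8λ + 13).
Step 3 — remaining eigenvalues from the quadratic λ² - 8λ + 13 = 0:
  Δ = 8² - 4·13 = 64 - 52 = 12,  λ = (8 ± √12)/2 = (8 ± 3.4641)/2 ≈ 5.7321 or 2.2679.
  Sorted: λ_1 = 5.7321,  λ_2 = 3,  λ_3 = 2.2679  (check: sum = 11 = tr ✓).

Step 4 — unit eigenvector for λ_1 ≈ 5.7321: v spans the null space of (Sigma - λ_1 I), whose rows are
  r_1 = (-2.7321, 1, 0),  r_2 = (1, -0.7321, 1),  r_3 = (0, 1, -2.7321).
  v is orthogonal to every row, so take v ∝ r_1 × r_2 = ((1)·(1) - (0)·(-0.7321), (0)·(1) - (-2.7321)·(1), (-2.7321)·(-0.7321) - (1)·(1)) ≈ (1, 2.7321, 1).
  Let u = (1, 2.7321, 1).
  ||u|| = √((1)² + (2.7321)² + (1)²) = √(9.4641) ≈ 3.0764,  v_1 = u/||u|| ≈ (0.3251, 0.8881, 0.3251) (||v_1|| = 1).

λ_1 = 5.7321,  λ_2 = 3,  λ_3 = 2.2679;  v_1 ≈ (0.3251, 0.8881, 0.3251)


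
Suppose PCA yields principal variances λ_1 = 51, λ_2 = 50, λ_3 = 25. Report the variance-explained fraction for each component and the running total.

Step 1 — total variance = trace(Sigma) = Σ λ_i = 51 + 50 + 25 = 126.

Step 2 — fraction explained by component i = λ_i / Σ λ:
  PC1: 51/126 = 0.4048
  PC2: 50/126 = 0.3968
  PC3: 25/126 = 0.1984

Step 3 — cumulative fraction after k components = (λ_1 + ... + λ_k) / Σ λ:
  k = 1: 51/126 = 0.4048
  k = 2: (51 + 50)/126 = 101/126 = 0.8016
  k = 3: (51 + 50 + 25)/126 = 126/126 = 1

Summary (fraction, with percent):

explained: PC1 0.4048 (40.48%), PC2 0.3968 (39.68%), PC3 0.1984 (19.84%);  cumulative: 0.4048, 0.8016, 1


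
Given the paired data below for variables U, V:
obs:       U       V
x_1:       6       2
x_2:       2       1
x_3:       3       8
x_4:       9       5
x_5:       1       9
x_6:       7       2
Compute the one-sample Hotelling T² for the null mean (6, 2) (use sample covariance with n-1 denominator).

Step 1 — sample mean vector:
  mean(U) = (6 + 2 + 3 + 9 + 1 + 7) / 6 = 28/6 = 4.6667
  mean(V) = (2 + 1 + 8 + 5 + 9 + 2) / 6 = 27/6 = 4.5
  x̄ = (4.6667, 4.5),  deviation x̄ - mu_0 = (4.6667, 4.5) - (6, 2) = (-1.3333, 2.5).

Step 2 — sample covariance matrix, S[i,j] = (1/(n-1)) · Σ_k (x_{k,i} - mean_i) · (x_{k,j} - mean_j), divisor n-1 = 5:
  S[U,U] = ((1.3333)·(1.3333) + (-2.6667)·(-2.6667) + (-1.6667)·(-1.6667) + (4.3333)·(4.3333) + (-3.6667)·(-3.6667) + (2.3333)·(2.3333)) / 5 = 49.3333/5 = 9.8667
  S[U,V] = ((1.3333)·(-2.5) + (-2.6667)·(-3.5) + (-1.6667)·(3.5) + (4.3333)·(0.5) + (-3.6667)·(4.5) + (2.3333)·(-2.5)) / 5 = -20/5 = -4
  S[V,V] = ((-2.5)·(-2.5) + (-3.5)·(-3.5) + (3.5)·(3.5) + (0.5)·(0.5) + (4.5)·(4.5) + (-2.5)·(-2.5)) / 5 = 57.5/5 = 11.5
  S = [[9.8667, -4],
 [-4, 11.5]].

Step 3 — invert S. det(S) = 9.8667·11.5 - (-4)² = 97.4667.
  S^{-1} = (1/det) · [[d, -b], [-b, a]] = [[0.118, 0.041],
 [0.041, 0.1012]].

Step 4 — quadratic form (x̄ - mu_0)^T · S^{-1} · (x̄ - mu_0):
  S^{-1} · (x̄ - mu_0) = (-0.0547, 0.1984),
  (x̄ - mu_0)^T · [...] = (-1.3333)·(-0.0547) + (2.5)·(0.1984) = 0.5689.

Step 5 — scale by n: T² = 6 · 0.5689 = 3.4131.

T² ≈ 3.4131


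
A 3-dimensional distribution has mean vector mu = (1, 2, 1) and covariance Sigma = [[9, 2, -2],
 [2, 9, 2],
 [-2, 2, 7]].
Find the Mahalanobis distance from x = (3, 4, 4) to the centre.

Step 1 — centre the observation: (x - mu) = (2, 2, 3).

Step 2 — invert Sigma (cofactor / det for 3×3, or solve directly):
  Sigma^{-1} = [[0.1308, -0.0399, 0.0488],
 [-0.0399, 0.1308, -0.0488],
 [0.0488, -0.0488, 0.1707]].

Step 3 — form the quadratic (x - mu)^T · Sigma^{-1} · (x - mu):
  Sigma^{-1} · (x - mu) = (0.3282, 0.0355, 0.5122).
  (x - mu)^T · [Sigma^{-1} · (x - mu)] = (2)·(0.3282) + (2)·(0.0355) + (3)·(0.5122) = 2.2639.

Step 4 — take square root: d = √(2.2639) ≈ 1.5046.

d(x, mu) = √(2.2639) ≈ 1.5046


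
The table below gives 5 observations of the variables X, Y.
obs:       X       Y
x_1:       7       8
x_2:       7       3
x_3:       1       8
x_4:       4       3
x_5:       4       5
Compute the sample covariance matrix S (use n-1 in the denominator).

Step 1 — column means:
  mean(X) = (7 + 7 + 1 + 4 + 4) / 5 = 23/5 = 4.6
  mean(Y) = (8 + 3 + 8 + 3 + 5) / 5 = 27/5 = 5.4

Step 2 — sample covariance S[i,j] = (1/(n-1)) · Σ_k (x_{k,i} - mean_i) · (x_{k,j} - mean_j), with n-1 = 4.
  S[X,X] = ((2.4)·(2.4) + (2.4)·(2.4) + (-3.6)·(-3.6) + (-0.6)·(-0.6) + (-0.6)·(-0.6)) / 4 = 25.2/4 = 6.3
  S[X,Y] = ((2.4)·(2.6) + (2.4)·(-2.4) + (-3.6)·(2.6) + (-0.6)·(-2.4) + (-0.6)·(-0.4)) / 4 = -7.2/4 = -1.8
  S[Y,Y] = ((2.6)·(2.6) + (-2.4)·(-2.4) + (2.6)·(2.6) + (-2.4)·(-2.4) + (-0.4)·(-0.4)) / 4 = 25.2/4 = 6.3

S is symmetric (S[j,i] = S[i,j]). Assembling:

S = [[6.3, -1.8],
 [-1.8, 6.3]]


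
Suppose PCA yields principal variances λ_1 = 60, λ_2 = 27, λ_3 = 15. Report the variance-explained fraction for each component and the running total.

Step 1 — total variance = trace(Sigma) = Σ λ_i = 60 + 27 + 15 = 102.

Step 2 — fraction explained by component i = λ_i / Σ λ:
  PC1: 60/102 = 0.5882
  PC2: 27/102 = 0.2647
  PC3: 15/102 = 0.1471

Step 3 — cumulative fraction after k components = (λ_1 + ... + λ_k) / Σ λ:
  k = 1: 60/102 = 0.5882
  k = 2: (60 + 27)/102 = 87/102 = 0.8529
  k = 3: (60 + 27 + 15)/102 = 102/102 = 1

Summary (fraction, with percent):

explained: PC1 0.5882 (58.82%), PC2 0.2647 (26.47%), PC3 0.1471 (14.71%);  cumulative: 0.5882, 0.8529, 1
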